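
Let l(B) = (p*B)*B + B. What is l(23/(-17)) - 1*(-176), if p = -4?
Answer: 48357/289 ≈ 167.33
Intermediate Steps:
l(B) = B - 4*B² (l(B) = (-4*B)*B + B = -4*B² + B = B - 4*B²)
l(23/(-17)) - 1*(-176) = (23/(-17))*(1 - 92/(-17)) - 1*(-176) = (23*(-1/17))*(1 - 92*(-1)/17) + 176 = -23*(1 - 4*(-23/17))/17 + 176 = -23*(1 + 92/17)/17 + 176 = -23/17*109/17 + 176 = -2507/289 + 176 = 48357/289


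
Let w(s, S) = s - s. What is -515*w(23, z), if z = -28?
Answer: 0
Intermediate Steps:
w(s, S) = 0
-515*w(23, z) = -515*0 = 0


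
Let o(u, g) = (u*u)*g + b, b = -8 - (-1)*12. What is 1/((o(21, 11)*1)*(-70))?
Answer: -1/339850 ≈ -2.9425e-6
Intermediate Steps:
b = 4 (b = -8 - 1*(-12) = -8 + 12 = 4)
o(u, g) = 4 + g*u² (o(u, g) = (u*u)*g + 4 = u²*g + 4 = g*u² + 4 = 4 + g*u²)
1/((o(21, 11)*1)*(-70)) = 1/(((4 + 11*21²)*1)*(-70)) = 1/(((4 + 11*441)*1)*(-70)) = 1/(((4 + 4851)*1)*(-70)) = 1/((4855*1)*(-70)) = 1/(4855*(-70)) = 1/(-339850) = -1/339850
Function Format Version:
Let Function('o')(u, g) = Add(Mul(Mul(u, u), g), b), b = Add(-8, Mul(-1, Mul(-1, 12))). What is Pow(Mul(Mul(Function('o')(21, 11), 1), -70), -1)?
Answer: Rational(-1, 339850) ≈ -2.9425e-6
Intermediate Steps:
b = 4 (b = Add(-8, Mul(-1, -12)) = Add(-8, 12) = 4)
Function('o')(u, g) = Add(4, Mul(g, Pow(u, 2))) (Function('o')(u, g) = Add(Mul(Mul(u, u), g), 4) = Add(Mul(Pow(u, 2), g), 4) = Add(Mul(g, Pow(u, 2)), 4) = Add(4, Mul(g, Pow(u, 2))))
Pow(Mul(Mul(Function('o')(21, 11), 1), -70), -1) = Pow(Mul(Mul(Add(4, Mul(11, Pow(21, 2))), 1), -70), -1) = Pow(Mul(Mul(Add(4, Mul(11, 441)), 1), -70), -1) = Pow(Mul(Mul(Add(4, 4851), 1), -70), -1) = Pow(Mul(Mul(4855, 1), -70), -1) = Pow(Mul(4855, -70), -1) = Pow(-339850, -1) = Rational(-1, 339850)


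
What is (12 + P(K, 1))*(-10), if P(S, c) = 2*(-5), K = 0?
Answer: -20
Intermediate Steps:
P(S, c) = -10
(12 + P(K, 1))*(-10) = (12 - 10)*(-10) = 2*(-10) = -20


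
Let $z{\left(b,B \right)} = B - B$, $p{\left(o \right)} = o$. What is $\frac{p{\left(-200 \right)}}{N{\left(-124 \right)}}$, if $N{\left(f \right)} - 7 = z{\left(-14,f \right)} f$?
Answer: $- \frac{200}{7} \approx -28.571$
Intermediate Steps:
$z{\left(b,B \right)} = 0$
$N{\left(f \right)} = 7$ ($N{\left(f \right)} = 7 + 0 f = 7 + 0 = 7$)
$\frac{p{\left(-200 \right)}}{N{\left(-124 \right)}} = - \frac{200}{7}$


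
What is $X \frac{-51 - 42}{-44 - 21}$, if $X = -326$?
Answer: $- \frac{30318}{65} \approx -466.43$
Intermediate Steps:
$X \frac{-51 - 42}{-44 - 21} = - 326 \frac{-51 - 42}{-44 - 21} = - 326 \frac{-51 - 42}{-65} = - 326 \left(\left(-93\right) \left(- \frac{1}{65}\right)\right) = \left(-326\right) \frac{93}{65} = - \frac{30318}{65}$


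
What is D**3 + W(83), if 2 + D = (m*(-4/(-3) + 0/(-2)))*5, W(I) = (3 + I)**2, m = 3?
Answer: 13228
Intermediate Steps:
D = 18 (D = -2 + (3*(-4/(-3) + 0/(-2)))*5 = -2 + (3*(-4*(-1/3) + 0*(-1/2)))*5 = -2 + (3*(4/3 + 0))*5 = -2 + (3*(4/3))*5 = -2 + 4*5 = -2 + 20 = 18)
D**3 + W(83) = 18**3 + (3 + 83)**2 = 5832 + 86**2 = 5832 + 7396 = 13228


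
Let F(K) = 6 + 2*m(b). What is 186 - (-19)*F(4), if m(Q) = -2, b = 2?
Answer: 224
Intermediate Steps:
F(K) = 2 (F(K) = 6 + 2*(-2) = 6 - 4 = 2)
186 - (-19)*F(4) = 186 - (-19)*2 = 186 - 1*(-38) = 186 + 38 = 224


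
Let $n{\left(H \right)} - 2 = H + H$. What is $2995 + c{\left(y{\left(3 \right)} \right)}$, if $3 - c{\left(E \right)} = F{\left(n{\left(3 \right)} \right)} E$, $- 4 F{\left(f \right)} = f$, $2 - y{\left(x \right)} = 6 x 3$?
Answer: $2894$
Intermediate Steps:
$n{\left(H \right)} = 2 + 2 H$ ($n{\left(H \right)} = 2 + \left(H + H\right) = 2 + 2 H$)
$y{\left(x \right)} = 2 - 18 x$ ($y{\left(x \right)} = 2 - 6 x 3 = 2 - 18 x$)
$F{\left(f \right)} = - \frac{f}{4}$
$c{\left(E \right)} = 3 + 2 E$ ($c{\left(E \right)} = 3 - - \frac{2 + 2 \cdot 3}{4} E = 3 - - \frac{2 + 6}{4} E = 3 - \left(- \frac{1}{4}\right) 8 E = 3 - - 2 E = 3 + 2 E$)
$2995 + c{\left(y{\left(3 \right)} \right)} = 2995 + \left(3 + 2 \left(2 - 54\right)\right) = 2995 + \left(3 + 2 \left(-52\right)\right) = 2995 + \left(3 - 104\right) = 2995 - 101 = 2894$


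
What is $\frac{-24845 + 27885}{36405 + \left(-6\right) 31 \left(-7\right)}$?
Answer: $\frac{3040}{37707} \approx 0.080622$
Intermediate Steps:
$\frac{-24845 + 27885}{36405 + \left(-6\right) 31 \left(-7\right)} = \frac{3040}{36405 - -1302} = \frac{3040}{36405 + 1302} = \frac{3040}{37707}$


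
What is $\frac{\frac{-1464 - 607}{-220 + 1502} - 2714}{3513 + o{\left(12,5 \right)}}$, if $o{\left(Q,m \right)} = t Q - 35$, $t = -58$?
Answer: $- \frac{3481419}{3566524} \approx -0.97614$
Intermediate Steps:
$o{\left(Q,m \right)} = -35 - 58 Q$ ($o{\left(Q,m \right)} = - 58 Q - 35 = -35 - 58 Q$)
$\frac{\frac{-1464 - 607}{-220 + 1502} - 2714}{3513 + o{\left(12,5 \right)}} = \frac{\frac{-1464 - 607}{-220 + 1502} - 2714}{3513 - 731} = \frac{- \frac{2071}{1282} - 2714}{3513 - 731} = \frac{\left(-2071\right) \frac{1}{1282} - 2714}{3513 - 731} = \frac{- \frac{2071}{1282} - 2714}{2782} = \left(- \frac{3481419}{1282}\right) \frac{1}{2782} = - \frac{3481419}{3566524}$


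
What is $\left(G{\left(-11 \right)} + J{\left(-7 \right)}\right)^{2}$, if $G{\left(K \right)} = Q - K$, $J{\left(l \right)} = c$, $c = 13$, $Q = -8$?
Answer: $256$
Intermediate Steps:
$J{\left(l \right)} = 13$
$G{\left(K \right)} = -8 - K$
$\left(G{\left(-11 \right)} + J{\left(-7 \right)}\right)^{2} = \left(\left(-8 - -11\right) + 13\right)^{2} = \left(\left(-8 + 11\right) + 13\right)^{2} = \left(3 + 13\right)^{2} = 16^{2} = 256$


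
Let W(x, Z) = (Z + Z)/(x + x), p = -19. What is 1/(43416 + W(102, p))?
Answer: 102/4428413 ≈ 2.3033e-5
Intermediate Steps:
W(x, Z) = Z/x (W(x, Z) = (2*Z)/((2*x)) = (2*Z)*(1/(2*x)) = Z/x)
1/(43416 + W(102, p)) = 1/(43416 - 19/102) = 1/(4428413/102) = 102/4428413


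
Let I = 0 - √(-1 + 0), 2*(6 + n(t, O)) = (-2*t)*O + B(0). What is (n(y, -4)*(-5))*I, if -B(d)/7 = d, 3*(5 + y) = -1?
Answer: -410*I/3 ≈ -136.67*I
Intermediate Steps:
y = -16/3 (y = -5 + (⅓)*(-1) = -5 - ⅓ = -16/3 ≈ -5.3333)
B(d) = -7*d
n(t, O) = -6 - O*t (n(t, O) = -6 + ((-2*t)*O - 7*0)/2 = -6 + (-2*O*t + 0)/2 = -6 + (-2*O*t)/2 = -6 - O*t)
I = -I (I = 0 - √(-1) = 0 - I = -I ≈ -1.0*I)
(n(y, -4)*(-5))*I = ((-6 - 1*(-4)*(-16/3))*(-5))*(-I) = ((-6 - 64/3)*(-5))*(-I) = (-82/3*(-5))*(-I) = 410*(-I)/3 = -410*I/3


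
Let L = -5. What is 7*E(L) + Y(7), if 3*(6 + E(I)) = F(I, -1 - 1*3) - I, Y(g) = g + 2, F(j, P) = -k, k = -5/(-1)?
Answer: -33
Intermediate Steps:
k = 5 (k = -5*(-1) = 5)
F(j, P) = -5 (F(j, P) = -1*5 = -5)
Y(g) = 2 + g
E(I) = -23/3 - I/3 (E(I) = -6 + (-5 - I)/3 = -6 + (-5/3 - I/3) = -23/3 - I/3)
7*E(L) + Y(7) = 7*(-23/3 - 1/3*(-5)) + (2 + 7) = 7*(-23/3 + 5/3) + 9 = 7*(-6) + 9 = -42 + 9 = -33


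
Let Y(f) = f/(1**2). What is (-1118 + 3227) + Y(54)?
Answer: 2163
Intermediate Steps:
Y(f) = f (Y(f) = f/1 = f*1 = f)
(-1118 + 3227) + Y(54) = (-1118 + 3227) + 54 = 2109 + 54 = 2163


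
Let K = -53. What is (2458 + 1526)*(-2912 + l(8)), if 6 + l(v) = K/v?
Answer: -11651706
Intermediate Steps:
l(v) = -6 - 53/v
(2458 + 1526)*(-2912 + l(8)) = (2458 + 1526)*(-2912 + (-6 - 53/8)) = 3984*(-2912 + (-6 - 53*⅛)) = 3984*(-2912 + (-6 - 53/8)) = 3984*(-2912 - 101/8) = 3984*(-23397/8) = -11651706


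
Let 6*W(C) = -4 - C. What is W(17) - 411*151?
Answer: -124129/2 ≈ -62065.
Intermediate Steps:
W(C) = -⅔ - C/6 (W(C) = (-4 - C)/6 = -⅔ - C/6)
W(17) - 411*151 = (-⅔ - ⅙*17) - 411*151 = (-⅔ - 17/6) - 62061 = -7/2 - 62061 = -124129/2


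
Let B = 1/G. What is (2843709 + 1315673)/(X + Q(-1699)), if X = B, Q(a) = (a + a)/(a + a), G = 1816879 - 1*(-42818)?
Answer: 3867595113627/929849 ≈ 4.1594e+6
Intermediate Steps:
G = 1859697 (G = 1816879 + 42818 = 1859697)
B = 1/1859697 ≈ 5.3772e-7
Q(a) = 1 (Q(a) = (2*a)/((2*a)) = (2*a)*(1/(2*a)) = 1)
X = 1/1859697 ≈ 5.3772e-7
(2843709 + 1315673)/(X + Q(-1699)) = (2843709 + 1315673)/(1/1859697 + 1) = 4159382/(1859698/1859697) = 4159382*(1859697/1859698) = 3867595113627/929849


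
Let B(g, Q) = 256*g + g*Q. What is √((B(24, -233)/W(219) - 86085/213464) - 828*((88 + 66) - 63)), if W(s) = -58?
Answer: I*√721961762645906238/3095228 ≈ 274.51*I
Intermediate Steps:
B(g, Q) = 256*g + Q*g
√((B(24, -233)/W(219) - 86085/213464) - 828*((88 + 66) - 63)) = √(((24*(256 - 233))/(-58) - 86085/213464) - 828*((88 + 66) - 63)) = √(((24*23)*(-1/58) - 86085*1/213464) - 828*(154 - 63)) = √((552*(-1/58) - 86085/213464) - 828*91) = √((-276/29 - 86085/213464) - 75348) = √(-61412529/6190456 - 75348) = √(-466499891217/6190456) = I*√721961762645906238/3095228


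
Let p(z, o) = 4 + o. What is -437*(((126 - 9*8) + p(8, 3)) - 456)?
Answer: 172615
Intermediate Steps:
-437*(((126 - 9*8) + p(8, 3)) - 456) = -437*(((126 - 9*8) + (4 + 3)) - 456) = -437*(((126 - 72) + 7) - 456) = -437*((54 + 7) - 456) = -437*(61 - 456) = -437*(-395) = 172615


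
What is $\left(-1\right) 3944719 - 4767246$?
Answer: $-8711965$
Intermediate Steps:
$\left(-1\right) 3944719 - 4767246 = -3944719 - 4767246 = -8711965$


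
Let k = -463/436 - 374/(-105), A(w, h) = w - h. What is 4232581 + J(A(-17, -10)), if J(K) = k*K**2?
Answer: 27681880883/6540 ≈ 4.2327e+6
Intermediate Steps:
k = 114449/45780 (k = -463*1/436 - 374*(-1/105) = -463/436 + 374/105 = 114449/45780 ≈ 2.5000)
J(K) = 114449*K**2/45780
4232581 + J(A(-17, -10)) = 4232581 + 114449*(-17 - 1*(-10))**2/45780 = 4232581 + 114449*(-17 + 10)**2/45780 = 4232581 + (114449/45780)*(-7)**2 = 4232581 + (114449/45780)*49 = 4232581 + 801143/6540 = 27681880883/6540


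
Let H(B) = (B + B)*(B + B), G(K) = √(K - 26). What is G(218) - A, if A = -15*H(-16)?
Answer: 15360 + 8*√3 ≈ 15374.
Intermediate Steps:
G(K) = √(-26 + K)
H(B) = 4*B² (H(B) = (2*B)*(2*B) = 4*B²)
A = -15360 (A = -60*(-16)² = -60*256 = -15*1024 = -15360)
G(218) - A = √(-26 + 218) - 1*(-15360) = √192 + 15360 = 8*√3 + 15360 = 15360 + 8*√3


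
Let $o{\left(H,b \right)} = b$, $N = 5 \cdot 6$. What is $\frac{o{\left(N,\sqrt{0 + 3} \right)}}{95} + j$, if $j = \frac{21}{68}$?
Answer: $\frac{21}{68} + \frac{\sqrt{3}}{95} \approx 0.32706$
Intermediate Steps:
$j = \frac{21}{68}$ ($j = 21 \cdot \frac{1}{68} = \frac{21}{68} \approx 0.30882$)
$N = 30$
$\frac{o{\left(N,\sqrt{0 + 3} \right)}}{95} + j = \frac{\sqrt{0 + 3}}{95} + \frac{21}{68} = \sqrt{3} \cdot \frac{1}{95} + \frac{21}{68} = \frac{\sqrt{3}}{95} + \frac{21}{68} = \frac{21}{68} + \frac{\sqrt{3}}{95}$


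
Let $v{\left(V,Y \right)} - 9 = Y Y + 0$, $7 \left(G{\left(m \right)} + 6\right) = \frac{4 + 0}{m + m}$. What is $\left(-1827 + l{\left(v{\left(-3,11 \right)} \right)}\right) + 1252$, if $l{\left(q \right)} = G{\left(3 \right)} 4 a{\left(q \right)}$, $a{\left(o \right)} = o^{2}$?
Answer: $- \frac{8394475}{21} \approx -3.9974 \cdot 10^{5}$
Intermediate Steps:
$G{\left(m \right)} = -6 + \frac{2}{7 m}$ ($G{\left(m \right)} = -6 + \frac{\left(4 + 0\right) \frac{1}{m + m}}{7} = -6 + \frac{4 \frac{1}{2 m}}{7} = -6 + \frac{2 \frac{1}{m}}{7} = -6 + \frac{2}{7 m}$)
$v{\left(V,Y \right)} = 9 + Y^{2}$ ($v{\left(V,Y \right)} = 9 + \left(Y Y + 0\right) = 9 + \left(Y^{2} + 0\right) = 9 + Y^{2}$)
$l{\left(q \right)} = - \frac{496 q^{2}}{21}$ ($l{\left(q \right)} = \left(-6 + \frac{2}{7 \cdot 3}\right) 4 q^{2} = \left(-6 + \frac{2}{7} \cdot \frac{1}{3}\right) 4 q^{2} = \left(-6 + \frac{2}{21}\right) 4 q^{2} = \left(- \frac{124}{21}\right) 4 q^{2} = - \frac{496 q^{2}}{21}$)
$\left(-1827 + l{\left(v{\left(-3,11 \right)} \right)}\right) + 1252 = \left(-1827 - \frac{496 \left(9 + 11^{2}\right)^{2}}{21}\right) + 1252 = \left(-1827 - \frac{496 \left(9 + 121\right)^{2}}{21}\right) + 1252 = \left(-1827 - \frac{496 \cdot 130^{2}}{21}\right) + 1252 = \left(-1827 - \frac{8382400}{21}\right) + 1252 = - \frac{8420767}{21} + 1252 = - \frac{8394475}{21}$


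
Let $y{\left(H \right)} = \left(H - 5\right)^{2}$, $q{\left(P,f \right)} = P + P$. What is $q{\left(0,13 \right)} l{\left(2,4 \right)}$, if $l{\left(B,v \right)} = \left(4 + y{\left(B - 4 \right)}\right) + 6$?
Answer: $0$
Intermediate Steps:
$q{\left(P,f \right)} = 2 P$
$y{\left(H \right)} = \left(-5 + H\right)^{2}$
$l{\left(B,v \right)} = 10 + \left(-9 + B\right)^{2}$ ($l{\left(B,v \right)} = \left(4 + \left(-5 + \left(B - 4\right)\right)^{2}\right) + 6 = \left(4 + \left(-5 + \left(-4 + B\right)\right)^{2}\right) + 6 = \left(4 + \left(-9 + B\right)^{2}\right) + 6 = 10 + \left(-9 + B\right)^{2}$)
$q{\left(0,13 \right)} l{\left(2,4 \right)} = 2 \cdot 0 \left(10 + \left(-9 + 2\right)^{2}\right) = 0 \left(10 + \left(-7\right)^{2}\right) = 0 \left(10 + 49\right) = 0 \cdot 59 = 0$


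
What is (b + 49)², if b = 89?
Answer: 19044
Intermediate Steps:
(b + 49)² = (89 + 49)² = 138² = 19044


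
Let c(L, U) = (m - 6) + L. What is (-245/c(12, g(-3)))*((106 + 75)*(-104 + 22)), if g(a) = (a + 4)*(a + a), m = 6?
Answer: 1818145/6 ≈ 3.0302e+5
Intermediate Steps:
g(a) = 2*a*(4 + a) (g(a) = (4 + a)*(2*a) = 2*a*(4 + a))
c(L, U) = L (c(L, U) = (6 - 6) + L = 0 + L = L)
(-245/c(12, g(-3)))*((106 + 75)*(-104 + 22)) = (-245/12)*((106 + 75)*(-104 + 22)) = (-245*1/12)*(181*(-82)) = -245/12*(-14842) = 1818145/6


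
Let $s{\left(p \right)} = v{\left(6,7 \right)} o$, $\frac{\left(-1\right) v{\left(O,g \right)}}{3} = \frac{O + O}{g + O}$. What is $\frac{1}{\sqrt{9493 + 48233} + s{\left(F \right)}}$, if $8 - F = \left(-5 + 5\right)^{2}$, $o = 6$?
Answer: $\frac{52}{179797} + \frac{169 \sqrt{6414}}{3236346} \approx 0.0044713$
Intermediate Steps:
$F = 8$ ($F = 8 - \left(-5 + 5\right)^{2} = 8 - 0^{2} = 8 - 0 = 8 + 0 = 8$)
$v{\left(O,g \right)} = - \frac{6 O}{O + g}$ ($v{\left(O,g \right)} = - 3 \frac{O + O}{g + O} = - 3 \frac{2 O}{O + g} = - \frac{6 O}{O + g}$)
$s{\left(p \right)} = - \frac{216}{13}$ ($s{\left(p \right)} = \left(-6\right) 6 \frac{1}{6 + 7} \cdot 6 = \left(-6\right) 6 \cdot \frac{1}{13} \cdot 6 = \left(- \frac{36}{13}\right) 6 = - \frac{216}{13}$)
$\frac{1}{\sqrt{9493 + 48233} + s{\left(F \right)}} = \frac{1}{\sqrt{9493 + 48233} - \frac{216}{13}} = \frac{1}{\sqrt{57726} - \frac{216}{13}} = \frac{1}{3 \sqrt{6414} - \frac{216}{13}} = \frac{1}{- \frac{216}{13} + 3 \sqrt{6414}}$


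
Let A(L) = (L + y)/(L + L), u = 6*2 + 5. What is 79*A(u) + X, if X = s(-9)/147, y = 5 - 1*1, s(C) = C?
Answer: 81189/1666 ≈ 48.733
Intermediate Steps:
y = 4 (y = 5 - 1 = 4)
X = -3/49 (X = -9/147 = -9*1/147 = -3/49 ≈ -0.061224)
u = 17 (u = 12 + 5 = 17)
A(L) = (4 + L)/(2*L) (A(L) = (L + 4)/(L + L) = (4 + L)/((2*L)) = (4 + L)*(1/(2*L)) = (4 + L)/(2*L))
79*A(u) + X = 79*((½)*(4 + 17)/17) - 3/49 = 79*((½)*(1/17)*21) - 3/49 = 79*(21/34) - 3/49 = 1659/34 - 3/49 = 81189/1666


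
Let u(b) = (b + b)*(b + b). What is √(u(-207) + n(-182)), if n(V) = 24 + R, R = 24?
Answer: 2*√42861 ≈ 414.06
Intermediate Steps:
u(b) = 4*b² (u(b) = (2*b)*(2*b) = 4*b²)
n(V) = 48 (n(V) = 24 + 24 = 48)
√(u(-207) + n(-182)) = √(4*(-207)² + 48) = √(4*42849 + 48) = √(171396 + 48) = √171444 = 2*√42861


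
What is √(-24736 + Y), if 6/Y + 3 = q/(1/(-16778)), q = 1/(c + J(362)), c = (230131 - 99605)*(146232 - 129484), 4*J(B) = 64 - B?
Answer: I*√4255878698587446848851978/13116329797 ≈ 157.28*I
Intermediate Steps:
J(B) = 16 - B/4 (J(B) = (64 - B)/4 = 16 - B/4)
c = 2186049448 (c = 130526*16748 = 2186049448)
q = 2/4372098747 (q = 1/(2186049448 + (16 - ¼*362)) = 1/(2186049448 + (16 - 181/2)) = 1/(2186049448 - 149/2) = 1/(4372098747/2) = 2/4372098747 ≈ 4.5745e-10)
Y = -26232592482/13116329797 (Y = 6/(-3 + 2/(4372098747*(1/(-16778)))) = 6/(-3 + 2/(4372098747*(-1/16778))) = 6/(-3 + (2/4372098747)*(-16778)) = 6/(-3 - 33556/4372098747) = 6/(-13116329797/4372098747) = 6*(-4372098747/13116329797) = -26232592482/13116329797 ≈ -2.0000)
√(-24736 + Y) = √(-24736 - 26232592482/13116329797) = √(-324471766451074/13116329797) = I*√4255878698587446848851978/13116329797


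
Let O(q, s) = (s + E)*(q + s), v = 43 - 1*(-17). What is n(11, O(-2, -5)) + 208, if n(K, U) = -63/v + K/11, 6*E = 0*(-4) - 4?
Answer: 4159/20 ≈ 207.95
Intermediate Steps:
E = -⅔ (E = (0*(-4) - 4)/6 = (0 - 4)/6 = (⅙)*(-4) = -⅔ ≈ -0.66667)
v = 60 (v = 43 + 17 = 60)
O(q, s) = (-⅔ + s)*(q + s) (O(q, s) = (s - ⅔)*(q + s) = (-⅔ + s)*(q + s))
n(K, U) = -21/20 + K/11 (n(K, U) = -63/60 + K/11 = -63*1/60 + K*(1/11) = -21/20 + K/11)
n(11, O(-2, -5)) + 208 = (-21/20 + (1/11)*11) + 208 = (-21/20 + 1) + 208 = -1/20 + 208 = 4159/20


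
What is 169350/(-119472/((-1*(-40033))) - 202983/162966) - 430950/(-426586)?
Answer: -4134196661290460775/103263345188659 ≈ -40036.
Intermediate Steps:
169350/(-119472/((-1*(-40033))) - 202983/162966) - 430950/(-426586) = 169350/(-119472/40033 - 202983*1/162966) - 430950*(-1/426586) = 169350/(-119472*1/40033 - 67661/54322) + 215475/213293 = 169350/(-6288/2107 - 67661/54322) + 215475/213293 = 169350/(-484138463/114456454) + 215475/213293 = 169350*(-114456454/484138463) + 215475/213293 = -19383200484900/484138463 + 215475/213293 = -4134196661290460775/103263345188659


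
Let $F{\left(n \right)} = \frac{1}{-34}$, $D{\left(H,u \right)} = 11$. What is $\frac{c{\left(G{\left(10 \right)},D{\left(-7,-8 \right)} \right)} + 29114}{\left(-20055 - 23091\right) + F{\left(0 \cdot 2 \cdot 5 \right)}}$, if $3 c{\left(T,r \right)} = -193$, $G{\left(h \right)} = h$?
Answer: $- \frac{2963066}{4400895} \approx -0.67329$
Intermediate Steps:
$c{\left(T,r \right)} = - \frac{193}{3}$ ($c{\left(T,r \right)} = \frac{1}{3} \left(-193\right) = - \frac{193}{3}$)
$F{\left(n \right)} = - \frac{1}{34}$
$\frac{c{\left(G{\left(10 \right)},D{\left(-7,-8 \right)} \right)} + 29114}{\left(-20055 - 23091\right) + F{\left(0 \cdot 2 \cdot 5 \right)}} = \frac{- \frac{193}{3} + 29114}{\left(-20055 - 23091\right) - \frac{1}{34}} = \frac{87149}{3 \left(-43146 - \frac{1}{34}\right)} = \frac{87149}{3 \left(- \frac{1466965}{34}\right)} = \frac{87149}{3} \left(- \frac{34}{1466965}\right) = - \frac{2963066}{4400895}$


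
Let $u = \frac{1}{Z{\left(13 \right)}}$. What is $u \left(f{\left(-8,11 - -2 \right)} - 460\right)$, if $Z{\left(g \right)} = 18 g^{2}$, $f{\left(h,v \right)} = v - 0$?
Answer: $- \frac{149}{1014} \approx -0.14694$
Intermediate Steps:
$f{\left(h,v \right)} = v$ ($f{\left(h,v \right)} = v + 0 = v$)
$u = \frac{1}{3042}$ ($u = \frac{1}{18 \cdot 13^{2}} = \frac{1}{18 \cdot 169} = \frac{1}{3042} \approx 0.00032873$)
$u \left(f{\left(-8,11 - -2 \right)} - 460\right) = \frac{\left(11 - -2\right) - 460}{3042} = \frac{\left(11 + 2\right) - 460}{3042} = \frac{13 - 460}{3042} = \frac{1}{3042} \left(-447\right) = - \frac{149}{1014}$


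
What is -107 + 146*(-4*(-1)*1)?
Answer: 477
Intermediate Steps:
-107 + 146*(-4*(-1)*1) = -107 + 146*(4*1) = -107 + 146*4 = -107 + 584 = 477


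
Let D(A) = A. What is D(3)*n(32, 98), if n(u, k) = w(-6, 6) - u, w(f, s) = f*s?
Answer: -204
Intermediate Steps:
n(u, k) = -36 - u (n(u, k) = -6*6 - u = -36 - u)
D(3)*n(32, 98) = 3*(-36 - 1*32) = 3*(-36 - 32) = 3*(-68) = -204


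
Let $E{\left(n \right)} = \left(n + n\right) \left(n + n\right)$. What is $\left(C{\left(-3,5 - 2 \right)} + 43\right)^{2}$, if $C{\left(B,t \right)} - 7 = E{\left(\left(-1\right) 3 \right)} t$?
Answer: $24964$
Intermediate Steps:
$E{\left(n \right)} = 4 n^{2}$ ($E{\left(n \right)} = 2 n 2 n = 4 n^{2}$)
$C{\left(B,t \right)} = 7 + 36 t$ ($C{\left(B,t \right)} = 7 + 4 \left(\left(-1\right) 3\right)^{2} t = 7 + 4 \left(-3\right)^{2} t = 7 + 4 \cdot 9 t = 7 + 36 t$)
$\left(C{\left(-3,5 - 2 \right)} + 43\right)^{2} = \left(\left(7 + 36 \left(5 - 2\right)\right) + 43\right)^{2} = \left(\left(7 + 36 \cdot 3\right) + 43\right)^{2} = \left(\left(7 + 108\right) + 43\right)^{2} = \left(115 + 43\right)^{2} = 158^{2} = 24964$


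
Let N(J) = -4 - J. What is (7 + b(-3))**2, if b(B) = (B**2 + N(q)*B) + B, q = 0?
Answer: 625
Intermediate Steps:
b(B) = B**2 - 3*B (b(B) = (B**2 + (-4 - 1*0)*B) + B = (B**2 + (-4 + 0)*B) + B = (B**2 - 4*B) + B = B**2 - 3*B)
(7 + b(-3))**2 = (7 - 3*(-3 - 3))**2 = (7 - 3*(-6))**2 = (7 + 18)**2 = 25**2 = 625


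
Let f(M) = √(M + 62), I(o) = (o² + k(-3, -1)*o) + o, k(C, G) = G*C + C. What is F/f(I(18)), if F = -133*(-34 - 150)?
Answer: 12236*√101/101 ≈ 1217.5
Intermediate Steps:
k(C, G) = C + C*G (k(C, G) = C*G + C = C + C*G)
I(o) = o + o² (I(o) = (o² + (-3*(1 - 1))*o) + o = (o² + (-3*0)*o) + o = (o² + 0*o) + o = (o² + 0) + o = o² + o = o + o²)
f(M) = √(62 + M)
F = 24472 (F = -133*(-184) = 24472)
F/f(I(18)) = 24472/(√(62 + 18*(1 + 18))) = 24472/(√(62 + 18*19)) = 24472/(√(62 + 342)) = 24472/(√404) = 24472/((2*√101)) = 24472*(√101/202) = 12236*√101/101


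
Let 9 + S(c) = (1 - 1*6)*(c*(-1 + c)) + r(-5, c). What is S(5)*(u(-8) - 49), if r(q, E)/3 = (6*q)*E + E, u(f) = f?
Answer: 31008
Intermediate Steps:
r(q, E) = 3*E + 18*E*q (r(q, E) = 3*((6*q)*E + E) = 3*(6*E*q + E) = 3*(E + 6*E*q) = 3*E + 18*E*q)
S(c) = -9 - 87*c - 5*c*(-1 + c) (S(c) = -9 + ((1 - 1*6)*(c*(-1 + c)) + 3*c*(1 + 6*(-5))) = -9 + ((1 - 6)*(c*(-1 + c)) + 3*c*(1 - 30)) = -9 + (-5*c*(-1 + c) + 3*c*(-29)) = -9 + (-5*c*(-1 + c) - 87*c) = -9 + (-87*c - 5*c*(-1 + c)) = -9 - 87*c - 5*c*(-1 + c))
S(5)*(u(-8) - 49) = (-9 - 82*5 - 5*5²)*(-8 - 49) = (-9 - 410 - 5*25)*(-57) = (-9 - 410 - 125)*(-57) = -544*(-57) = 31008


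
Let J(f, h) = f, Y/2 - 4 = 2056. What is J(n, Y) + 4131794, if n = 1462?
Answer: 4133256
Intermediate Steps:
Y = 4120 (Y = 8 + 2*2056 = 8 + 4112 = 4120)
J(n, Y) + 4131794 = 1462 + 4131794 = 4133256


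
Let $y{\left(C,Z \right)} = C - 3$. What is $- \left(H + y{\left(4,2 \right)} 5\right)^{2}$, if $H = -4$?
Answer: $-1$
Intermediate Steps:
$y{\left(C,Z \right)} = -3 + C$ ($y{\left(C,Z \right)} = C + \left(-4 + 1\right) = C - 3 = -3 + C$)
$- \left(H + y{\left(4,2 \right)} 5\right)^{2} = - \left(-4 + \left(-3 + 4\right) 5\right)^{2} = - \left(-4 + 1 \cdot 5\right)^{2} = - \left(-4 + 5\right)^{2} = - 1^{2} = \left(-1\right) 1 = -1$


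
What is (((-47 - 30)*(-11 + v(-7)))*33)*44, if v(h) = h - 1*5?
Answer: 2571492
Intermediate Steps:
v(h) = -5 + h (v(h) = h - 5 = -5 + h)
(((-47 - 30)*(-11 + v(-7)))*33)*44 = (((-47 - 30)*(-11 + (-5 - 7)))*33)*44 = (-77*(-11 - 12)*33)*44 = (-77*(-23)*33)*44 = (1771*33)*44 = 58443*44 = 2571492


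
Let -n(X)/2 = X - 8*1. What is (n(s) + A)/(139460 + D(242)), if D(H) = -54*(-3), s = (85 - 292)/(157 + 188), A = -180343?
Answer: -901629/698110 ≈ -1.2915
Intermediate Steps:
s = -⅗ (s = -207/345 = -207*1/345 = -⅗ ≈ -0.60000)
n(X) = 16 - 2*X (n(X) = -2*(X - 8*1) = -2*(X - 8) = -2*(-8 + X) = 16 - 2*X)
D(H) = 162
(n(s) + A)/(139460 + D(242)) = ((16 - 2*(-⅗)) - 180343)/(139460 + 162) = ((16 + 6/5) - 180343)/139622 = (86/5 - 180343)*(1/139622) = -901629/5*1/139622 = -901629/698110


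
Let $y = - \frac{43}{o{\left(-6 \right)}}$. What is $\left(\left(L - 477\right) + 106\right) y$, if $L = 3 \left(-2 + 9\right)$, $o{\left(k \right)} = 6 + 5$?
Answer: $\frac{15050}{11} \approx 1368.2$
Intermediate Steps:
$o{\left(k \right)} = 11$
$L = 21$ ($L = 3 \cdot 7 = 21$)
$y = - \frac{43}{11} \approx -3.9091$
$\left(\left(L - 477\right) + 106\right) y = \left(\left(21 - 477\right) + 106\right) \left(- \frac{43}{11}\right) = \left(-456 + 106\right) \left(- \frac{43}{11}\right) = \left(-350\right) \left(- \frac{43}{11}\right) = \frac{15050}{11}$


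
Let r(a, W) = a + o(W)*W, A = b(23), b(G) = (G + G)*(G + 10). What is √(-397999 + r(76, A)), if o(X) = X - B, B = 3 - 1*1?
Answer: 3*√211485 ≈ 1379.6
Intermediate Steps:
b(G) = 2*G*(10 + G) (b(G) = (2*G)*(10 + G) = 2*G*(10 + G))
A = 1518 (A = 2*23*(10 + 23) = 2*23*33 = 1518)
B = 2 (B = 3 - 1 = 2)
o(X) = -2 + X (o(X) = X - 1*2 = X - 2 = -2 + X)
r(a, W) = a + W*(-2 + W) (r(a, W) = a + (-2 + W)*W = a + W*(-2 + W))
√(-397999 + r(76, A)) = √(-397999 + (76 + 1518*(-2 + 1518))) = √(-397999 + (76 + 1518*1516)) = √(-397999 + (76 + 2301288)) = √(-397999 + 2301364) = √1903365 = 3*√211485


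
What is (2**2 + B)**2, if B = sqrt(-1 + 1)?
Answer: 16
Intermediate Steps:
B = 0 (B = sqrt(0) = 0)
(2**2 + B)**2 = (2**2 + 0)**2 = (4 + 0)**2 = 4**2 = 16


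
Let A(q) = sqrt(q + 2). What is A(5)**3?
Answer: 7*sqrt(7) ≈ 18.520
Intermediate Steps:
A(q) = sqrt(2 + q)
A(5)**3 = (sqrt(2 + 5))**3 = (sqrt(7))**3 = 7*sqrt(7)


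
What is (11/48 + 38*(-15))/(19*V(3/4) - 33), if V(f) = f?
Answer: 27349/900 ≈ 30.388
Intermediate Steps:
(11/48 + 38*(-15))/(19*V(3/4) - 33) = (11/48 + 38*(-15))/(19*(3/4) - 33) = (11*(1/48) - 570)/(19*(3*(¼)) - 33) = (11/48 - 570)/(19*(¾) - 33) = -27349/(48*(57/4 - 33)) = -27349/(48*(-75/4)) = -27349/48*(-4/75) = 27349/900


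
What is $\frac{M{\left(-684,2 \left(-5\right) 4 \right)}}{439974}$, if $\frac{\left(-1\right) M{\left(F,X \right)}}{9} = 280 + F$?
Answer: $\frac{202}{24443} \approx 0.0082641$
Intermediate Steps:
$M{\left(F,X \right)} = -2520 - 9 F$ ($M{\left(F,X \right)} = - 9 \left(280 + F\right) = -2520 - 9 F$)
$\frac{M{\left(-684,2 \left(-5\right) 4 \right)}}{439974} = \frac{-2520 - -6156}{439974} = \left(-2520 + 6156\right) \frac{1}{439974} = 3636 \cdot \frac{1}{439974} = \frac{202}{24443}$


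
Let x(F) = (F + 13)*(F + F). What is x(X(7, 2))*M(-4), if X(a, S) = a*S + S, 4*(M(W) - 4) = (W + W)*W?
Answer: 11136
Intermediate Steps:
M(W) = 4 + W²/2 (M(W) = 4 + ((W + W)*W)/4 = 4 + ((2*W)*W)/4 = 4 + (2*W²)/4 = 4 + W²/2)
X(a, S) = S + S*a (X(a, S) = S*a + S = S + S*a)
x(F) = 2*F*(13 + F) (x(F) = (13 + F)*(2*F) = 2*F*(13 + F))
x(X(7, 2))*M(-4) = (2*(2*(1 + 7))*(13 + 2*(1 + 7)))*(4 + (½)*(-4)²) = (2*(2*8)*(13 + 2*8))*(4 + (½)*16) = (2*16*(13 + 16))*(4 + 8) = (2*16*29)*12 = 928*12 = 11136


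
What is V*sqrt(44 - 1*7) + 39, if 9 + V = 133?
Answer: 39 + 124*sqrt(37) ≈ 793.26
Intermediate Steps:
V = 124 (V = -9 + 133 = 124)
V*sqrt(44 - 1*7) + 39 = 124*sqrt(44 - 1*7) + 39 = 124*sqrt(44 - 7) + 39 = 124*sqrt(37) + 39 = 39 + 124*sqrt(37)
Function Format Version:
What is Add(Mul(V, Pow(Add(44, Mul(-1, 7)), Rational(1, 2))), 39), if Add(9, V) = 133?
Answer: Add(39, Mul(124, Pow(37, Rational(1, 2)))) ≈ 793.26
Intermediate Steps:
V = 124 (V = Add(-9, 133) = 124)
Add(Mul(V, Pow(Add(44, Mul(-1, 7)), Rational(1, 2))), 39) = Add(Mul(124, Pow(Add(44, Mul(-1, 7)), Rational(1, 2))), 39) = Add(Mul(124, Pow(Add(44, -7), Rational(1, 2))), 39) = Add(Mul(124, Pow(37, Rational(1, 2))), 39) = Add(39, Mul(124, Pow(37, Rational(1, 2))))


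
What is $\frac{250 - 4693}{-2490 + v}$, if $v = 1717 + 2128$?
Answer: $- \frac{4443}{1355} \approx -3.279$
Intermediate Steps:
$v = 3845$
$\frac{250 - 4693}{-2490 + v} = \frac{250 - 4693}{-2490 + 3845} = - \frac{4443}{1355}$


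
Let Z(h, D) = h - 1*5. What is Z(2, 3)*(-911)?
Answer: 2733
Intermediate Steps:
Z(h, D) = -5 + h (Z(h, D) = h - 5 = -5 + h)
Z(2, 3)*(-911) = (-5 + 2)*(-911) = -3*(-911) = 2733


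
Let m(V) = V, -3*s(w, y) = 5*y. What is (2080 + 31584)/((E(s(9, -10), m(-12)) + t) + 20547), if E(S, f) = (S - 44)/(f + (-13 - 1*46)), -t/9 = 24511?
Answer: -3585216/21305497 ≈ -0.16828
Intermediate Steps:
t = -220599 (t = -9*24511 = -220599)
s(w, y) = -5*y/3
E(S, f) = (-44 + S)/(-59 + f) (E(S, f) = (-44 + S)/(f + (-13 - 46)) = (-44 + S)/(f - 59) = (-44 + S)/(-59 + f))
(2080 + 31584)/((E(s(9, -10), m(-12)) + t) + 20547) = (2080 + 31584)/(((-44 - 5/3*(-10))/(-59 - 12) - 220599) + 20547) = 33664/(((-44 + 50/3)/(-71) - 220599) + 20547) = 33664/((-1/71*(-82/3) - 220599) + 20547) = 33664/((82/213 - 220599) + 20547) = 33664/(-46987505/213 + 20547) = 33664/(-42610994/213) = 33664*(-213/42610994) = -3585216/21305497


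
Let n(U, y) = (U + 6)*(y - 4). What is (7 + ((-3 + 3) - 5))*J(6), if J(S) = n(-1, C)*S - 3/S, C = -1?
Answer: -301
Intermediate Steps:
n(U, y) = (-4 + y)*(6 + U) (n(U, y) = (6 + U)*(-4 + y) = (-4 + y)*(6 + U))
J(S) = -25*S - 3/S (J(S) = (-24 - 4*(-1) + 6*(-1) - 1*(-1))*S - 3/S = (-24 + 4 - 6 + 1)*S - 3/S = -25*S - 3/S)
(7 + ((-3 + 3) - 5))*J(6) = (7 + ((-3 + 3) - 5))*(-25*6 - 3/6) = (7 + (0 - 5))*(-150 - 3*1/6) = (7 - 5)*(-150 - 1/2) = 2*(-301/2) = -301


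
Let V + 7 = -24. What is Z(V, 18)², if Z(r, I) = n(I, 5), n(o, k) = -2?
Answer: 4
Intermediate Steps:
V = -31 (V = -7 - 24 = -31)
Z(r, I) = -2
Z(V, 18)² = (-2)² = 4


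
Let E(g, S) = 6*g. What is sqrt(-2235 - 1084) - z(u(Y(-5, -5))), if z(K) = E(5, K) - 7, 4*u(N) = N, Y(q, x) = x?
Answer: -23 + I*sqrt(3319) ≈ -23.0 + 57.611*I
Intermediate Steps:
u(N) = N/4
z(K) = 23 (z(K) = 6*5 - 7 = 30 - 7 = 23)
sqrt(-2235 - 1084) - z(u(Y(-5, -5))) = sqrt(-2235 - 1084) - 1*23 = sqrt(-3319) - 23 = I*sqrt(3319) - 23 = -23 + I*sqrt(3319)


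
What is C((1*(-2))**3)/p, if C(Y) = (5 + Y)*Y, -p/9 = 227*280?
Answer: -1/23835 ≈ -4.1955e-5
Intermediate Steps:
p = -572040 (p = -2043*280 = -9*63560 = -572040)
C(Y) = Y*(5 + Y)
C((1*(-2))**3)/p = ((1*(-2))**3*(5 + (1*(-2))**3))/(-572040) = ((-2)**3*(5 + (-2)**3))*(-1/572040) = -8*(5 - 8)*(-1/572040) = -8*(-3)*(-1/572040) = 24*(-1/572040) = -1/23835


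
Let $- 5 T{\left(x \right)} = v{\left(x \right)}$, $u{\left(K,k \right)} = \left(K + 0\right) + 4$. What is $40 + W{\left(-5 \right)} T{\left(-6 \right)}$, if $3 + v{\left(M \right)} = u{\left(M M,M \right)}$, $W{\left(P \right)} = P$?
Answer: $77$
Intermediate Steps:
$u{\left(K,k \right)} = 4 + K$ ($u{\left(K,k \right)} = K + 4 = 4 + K$)
$v{\left(M \right)} = 1 + M^{2}$ ($v{\left(M \right)} = -3 + \left(4 + M M\right) = -3 + \left(4 + M^{2}\right) = 1 + M^{2}$)
$T{\left(x \right)} = - \frac{1}{5} - \frac{x^{2}}{5}$ ($T{\left(x \right)} = - \frac{1 + x^{2}}{5} = - \frac{1}{5} - \frac{x^{2}}{5}$)
$40 + W{\left(-5 \right)} T{\left(-6 \right)} = 40 - 5 \left(- \frac{1}{5} - \frac{\left(-6\right)^{2}}{5}\right) = 40 - 5 \left(- \frac{1}{5} - \frac{36}{5}\right) = 40 - -37 = 40 + 37 = 77$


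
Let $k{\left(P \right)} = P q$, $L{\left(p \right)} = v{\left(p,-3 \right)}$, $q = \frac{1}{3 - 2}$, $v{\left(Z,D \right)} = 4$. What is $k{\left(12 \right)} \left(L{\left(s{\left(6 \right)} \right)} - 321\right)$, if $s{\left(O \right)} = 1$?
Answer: $-3804$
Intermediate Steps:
$q = 1$ ($q = 1^{-1} = 1$)
$L{\left(p \right)} = 4$
$k{\left(P \right)} = P$ ($k{\left(P \right)} = P 1 = P$)
$k{\left(12 \right)} \left(L{\left(s{\left(6 \right)} \right)} - 321\right) = 12 \left(4 - 321\right) = 12 \left(-317\right) = -3804$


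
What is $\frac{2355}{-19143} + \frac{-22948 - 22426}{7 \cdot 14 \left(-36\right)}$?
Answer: $\frac{325127}{25524} \approx 12.738$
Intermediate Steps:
$\frac{2355}{-19143} + \frac{-22948 - 22426}{7 \cdot 14 \left(-36\right)} = 2355 \left(- \frac{1}{19143}\right) - \frac{45374}{98 \left(-36\right)} = - \frac{785}{6381} - \frac{45374}{-3528} = - \frac{785}{6381} - - \frac{463}{36} = - \frac{785}{6381} + \frac{463}{36} = \frac{325127}{25524}$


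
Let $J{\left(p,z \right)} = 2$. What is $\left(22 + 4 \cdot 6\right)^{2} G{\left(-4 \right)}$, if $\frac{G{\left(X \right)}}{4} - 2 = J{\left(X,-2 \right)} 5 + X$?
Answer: $67712$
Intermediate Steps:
$G{\left(X \right)} = 48 + 4 X$ ($G{\left(X \right)} = 8 + 4 \left(2 \cdot 5 + X\right) = 8 + 4 \left(10 + X\right) = 8 + \left(40 + 4 X\right) = 48 + 4 X$)
$\left(22 + 4 \cdot 6\right)^{2} G{\left(-4 \right)} = \left(22 + 4 \cdot 6\right)^{2} \left(48 + 4 \left(-4\right)\right) = \left(22 + 24\right)^{2} \left(48 - 16\right) = 46^{2} \cdot 32 = 2116 \cdot 32 = 67712$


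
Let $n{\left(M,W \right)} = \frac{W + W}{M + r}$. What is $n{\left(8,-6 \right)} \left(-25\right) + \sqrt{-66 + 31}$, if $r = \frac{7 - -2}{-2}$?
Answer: $\frac{600}{7} + i \sqrt{35} \approx 85.714 + 5.9161 i$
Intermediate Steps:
$r = - \frac{9}{2}$ ($r = \left(7 + 2\right) \left(- \frac{1}{2}\right) = 9 \left(- \frac{1}{2}\right) = - \frac{9}{2} \approx -4.5$)
$n{\left(M,W \right)} = \frac{2 W}{- \frac{9}{2} + M}$ ($n{\left(M,W \right)} = \frac{W + W}{M - \frac{9}{2}} = \frac{2 W}{- \frac{9}{2} + M}$)
$n{\left(8,-6 \right)} \left(-25\right) + \sqrt{-66 + 31} = 4 \left(-6\right) \frac{1}{-9 + 2 \cdot 8} \left(-25\right) + \sqrt{-66 + 31} = 4 \left(-6\right) \frac{1}{-9 + 16} \left(-25\right) + \sqrt{-35} = 4 \left(-6\right) \frac{1}{7} \left(-25\right) + i \sqrt{35} = \left(- \frac{24}{7}\right) \left(-25\right) + i \sqrt{35} = \frac{600}{7} + i \sqrt{35}$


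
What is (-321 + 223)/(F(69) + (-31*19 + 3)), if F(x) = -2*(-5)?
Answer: 49/288 ≈ 0.17014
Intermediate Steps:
F(x) = 10
(-321 + 223)/(F(69) + (-31*19 + 3)) = (-321 + 223)/(10 + (-31*19 + 3)) = -98/(10 + (-589 + 3)) = -98/(10 - 586) = -98/(-576) = -98*(-1/576) = 49/288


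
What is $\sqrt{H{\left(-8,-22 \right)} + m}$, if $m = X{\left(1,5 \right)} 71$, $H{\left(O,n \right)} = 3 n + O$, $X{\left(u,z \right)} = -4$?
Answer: $i \sqrt{358} \approx 18.921 i$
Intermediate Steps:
$H{\left(O,n \right)} = O + 3 n$
$m = -284$ ($m = \left(-4\right) 71 = -284$)
$\sqrt{H{\left(-8,-22 \right)} + m} = \sqrt{\left(-8 + 3 \left(-22\right)\right) - 284} = \sqrt{\left(-8 - 66\right) - 284} = \sqrt{-74 - 284} = \sqrt{-358} = i \sqrt{358}$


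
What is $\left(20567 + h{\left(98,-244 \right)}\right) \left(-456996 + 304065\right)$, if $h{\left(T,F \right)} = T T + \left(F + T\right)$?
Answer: $-4591753275$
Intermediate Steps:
$h{\left(T,F \right)} = F + T + T^{2}$ ($h{\left(T,F \right)} = T^{2} + \left(F + T\right) = F + T + T^{2}$)
$\left(20567 + h{\left(98,-244 \right)}\right) \left(-456996 + 304065\right) = \left(20567 + \left(-244 + 98 + 98^{2}\right)\right) \left(-456996 + 304065\right) = \left(20567 + \left(-244 + 98 + 9604\right)\right) \left(-152931\right) = \left(20567 + 9458\right) \left(-152931\right) = 30025 \left(-152931\right) = -4591753275$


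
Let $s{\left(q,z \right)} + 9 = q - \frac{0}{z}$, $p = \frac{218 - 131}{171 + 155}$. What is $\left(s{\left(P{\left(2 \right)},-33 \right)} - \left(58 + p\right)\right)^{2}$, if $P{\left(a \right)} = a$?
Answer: $\frac{452710729}{106276} \approx 4259.8$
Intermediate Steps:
$p = \frac{87}{326} \approx 0.26687$
$s{\left(q,z \right)} = -9 + q$ ($s{\left(q,z \right)} = -9 + \left(q - \frac{0}{z}\right) = -9 + \left(q - 0\right) = -9 + \left(q + 0\right) = -9 + q$)
$\left(s{\left(P{\left(2 \right)},-33 \right)} - \left(58 + p\right)\right)^{2} = \left(\left(-9 + 2\right) - \frac{18995}{326}\right)^{2} = \left(-7 - \frac{18995}{326}\right)^{2} = \left(- \frac{21277}{326}\right)^{2} = \frac{452710729}{106276}$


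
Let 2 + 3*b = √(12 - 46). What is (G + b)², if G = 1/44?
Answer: (85 - 44*I*√34)²/17424 ≈ -3.3631 - 2.5032*I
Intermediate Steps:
b = -⅔ + I*√34/3 (b = -⅔ + √(12 - 46)/3 = -⅔ + √(-34)/3 = -⅔ + (I*√34)/3 = -⅔ + I*√34/3 ≈ -0.66667 + 1.9437*I)
G = 1/44 ≈ 0.022727
(G + b)² = (1/44 + (-⅔ + I*√34/3))² = (-85/132 + I*√34/3)²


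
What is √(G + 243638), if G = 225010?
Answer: 6*√13018 ≈ 684.58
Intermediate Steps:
√(G + 243638) = √(225010 + 243638) = √468648 = 6*√13018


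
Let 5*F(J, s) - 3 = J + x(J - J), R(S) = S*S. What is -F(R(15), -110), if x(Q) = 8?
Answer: -236/5 ≈ -47.200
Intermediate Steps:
R(S) = S²
F(J, s) = 11/5 + J/5 (F(J, s) = ⅗ + (J + 8)/5 = ⅗ + (8 + J)/5 = ⅗ + (8/5 + J/5) = 11/5 + J/5)
-F(R(15), -110) = -(11/5 + (⅕)*15²) = -(11/5 + (⅕)*225) = -(11/5 + 45) = -1*236/5 = -236/5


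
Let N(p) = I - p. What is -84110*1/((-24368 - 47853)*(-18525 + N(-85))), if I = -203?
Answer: -84110/1346416103 ≈ -6.2470e-5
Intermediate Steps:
N(p) = -203 - p
-84110*1/((-24368 - 47853)*(-18525 + N(-85))) = -84110*1/((-24368 - 47853)*(-18525 + (-203 - 1*(-85)))) = -84110*(-1/(72221*(-18525 + (-203 + 85)))) = -84110*(-1/(72221*(-18525 - 118))) = -84110/((-72221*(-18643))) = -84110/1346416103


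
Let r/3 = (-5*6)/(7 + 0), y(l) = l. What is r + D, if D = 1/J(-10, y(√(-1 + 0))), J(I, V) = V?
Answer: -90/7 - I ≈ -12.857 - 1.0*I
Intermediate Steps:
r = -90/7 (r = 3*((-5*6)/(7 + 0)) = 3*(-30/7) = -90/7 ≈ -12.857)
D = -I (D = 1/(√(-1 + 0)) = 1/(√(-1)) = 1/I = -I ≈ -1.0*I)
r + D = -90/7 - I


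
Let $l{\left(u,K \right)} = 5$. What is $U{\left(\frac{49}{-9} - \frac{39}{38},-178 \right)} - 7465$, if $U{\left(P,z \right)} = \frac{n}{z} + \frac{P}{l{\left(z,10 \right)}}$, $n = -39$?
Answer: $- \frac{568130981}{76095} \approx -7466.1$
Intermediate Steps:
$U{\left(P,z \right)} = - \frac{39}{z} + \frac{P}{5}$
$U{\left(\frac{49}{-9} - \frac{39}{38},-178 \right)} - 7465 = \left(- \frac{39}{-178} + \frac{\frac{49}{-9} - \frac{39}{38}}{5}\right) - 7465 = \left(\left(-39\right) \left(- \frac{1}{178}\right) + \frac{49 \left(- \frac{1}{9}\right) - \frac{39}{38}}{5}\right) - 7465 = \left(\frac{39}{178} + \frac{- \frac{49}{9} - \frac{39}{38}}{5}\right) - 7465 = \left(\frac{39}{178} + \frac{1}{5} \left(- \frac{2213}{342}\right)\right) - 7465 = \left(\frac{39}{178} - \frac{2213}{1710}\right) - 7465 = - \frac{81806}{76095} - 7465 = - \frac{568130981}{76095}$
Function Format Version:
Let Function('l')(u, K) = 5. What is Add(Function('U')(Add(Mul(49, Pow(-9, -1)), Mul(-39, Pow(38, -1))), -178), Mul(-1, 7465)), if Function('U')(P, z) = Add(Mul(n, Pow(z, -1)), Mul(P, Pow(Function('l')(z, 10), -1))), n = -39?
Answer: Rational(-568130981, 76095) ≈ -7466.1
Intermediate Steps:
Function('U')(P, z) = Add(Mul(-39, Pow(z, -1)), Mul(Rational(1, 5), P)) (Function('U')(P, z) = Add(Mul(-39, Pow(z, -1)), Mul(P, Pow(5, -1))) = Add(Mul(-39, Pow(z, -1)), Mul(P, Rational(1, 5))) = Add(Mul(-39, Pow(z, -1)), Mul(Rational(1, 5), P)))
Add(Function('U')(Add(Mul(49, Pow(-9, -1)), Mul(-39, Pow(38, -1))), -178), Mul(-1, 7465)) = Add(Add(Mul(-39, Pow(-178, -1)), Mul(Rational(1, 5), Add(Mul(49, Pow(-9, -1)), Mul(-39, Pow(38, -1))))), Mul(-1, 7465)) = Add(Add(Mul(-39, Rational(-1, 178)), Mul(Rational(1, 5), Add(Mul(49, Rational(-1, 9)), Mul(-39, Rational(1, 38))))), -7465) = Add(Add(Rational(39, 178), Mul(Rational(1, 5), Add(Rational(-49, 9), Rational(-39, 38)))), -7465) = Add(Add(Rational(39, 178), Mul(Rational(1, 5), Rational(-2213, 342))), -7465) = Add(Add(Rational(39, 178), Rational(-2213, 1710)), -7465) = Add(Rational(-81806, 76095), -7465) = Rational(-568130981, 76095)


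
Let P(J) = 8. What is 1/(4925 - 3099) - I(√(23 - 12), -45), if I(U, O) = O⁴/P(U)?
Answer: -3743870621/7304 ≈ -5.1258e+5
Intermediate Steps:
I(U, O) = O⁴/8
1/(4925 - 3099) - I(√(23 - 12), -45) = 1/(4925 - 3099) - (-45)⁴/8 = 1/1826 - 4100625/8 = -3743870621/7304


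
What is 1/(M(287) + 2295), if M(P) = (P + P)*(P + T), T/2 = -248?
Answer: -1/117671 ≈ -8.4983e-6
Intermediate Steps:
T = -496 (T = 2*(-248) = -496)
M(P) = 2*P*(-496 + P) (M(P) = (P + P)*(P - 496) = (2*P)*(-496 + P) = 2*P*(-496 + P))
1/(M(287) + 2295) = 1/(2*287*(-496 + 287) + 2295) = 1/(2*287*(-209) + 2295) = 1/(-119966 + 2295) = 1/(-117671) = -1/117671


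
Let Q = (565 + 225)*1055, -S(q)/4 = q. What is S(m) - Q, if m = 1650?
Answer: -840050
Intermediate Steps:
S(q) = -4*q
Q = 833450 (Q = 790*1055 = 833450)
S(m) - Q = -4*1650 - 1*833450 = -6600 - 833450 = -840050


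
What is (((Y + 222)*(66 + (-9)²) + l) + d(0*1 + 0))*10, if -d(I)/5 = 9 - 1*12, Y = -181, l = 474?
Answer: 65160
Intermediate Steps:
d(I) = 15 (d(I) = -5*(9 - 1*12) = -5*(9 - 12) = -5*(-3) = 15)
(((Y + 222)*(66 + (-9)²) + l) + d(0*1 + 0))*10 = (((-181 + 222)*(66 + (-9)²) + 474) + 15)*10 = ((41*(66 + 81) + 474) + 15)*10 = ((41*147 + 474) + 15)*10 = ((6027 + 474) + 15)*10 = (6501 + 15)*10 = 6516*10 = 65160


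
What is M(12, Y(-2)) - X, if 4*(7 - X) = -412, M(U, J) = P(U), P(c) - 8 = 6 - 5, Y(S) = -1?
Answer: -101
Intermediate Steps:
P(c) = 9 (P(c) = 8 + (6 - 5) = 8 + 1 = 9)
M(U, J) = 9
X = 110 (X = 7 - ¼*(-412) = 7 + 103 = 110)
M(12, Y(-2)) - X = 9 - 1*110 = 9 - 110 = -101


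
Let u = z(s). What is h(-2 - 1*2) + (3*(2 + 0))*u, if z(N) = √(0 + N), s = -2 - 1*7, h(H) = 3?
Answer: 3 + 18*I ≈ 3.0 + 18.0*I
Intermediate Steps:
s = -9 (s = -2 - 7 = -9)
z(N) = √N
u = 3*I (u = √(-9) = 3*I ≈ 3.0*I)
h(-2 - 1*2) + (3*(2 + 0))*u = 3 + (3*(2 + 0))*(3*I) = 3 + (3*2)*(3*I) = 3 + 6*(3*I) = 3 + 18*I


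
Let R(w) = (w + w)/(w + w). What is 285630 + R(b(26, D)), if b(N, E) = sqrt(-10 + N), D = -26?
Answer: 285631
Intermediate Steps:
R(w) = 1 (R(w) = (2*w)/((2*w)) = (2*w)*(1/(2*w)) = 1)
285630 + R(b(26, D)) = 285630 + 1 = 285631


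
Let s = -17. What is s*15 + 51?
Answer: -204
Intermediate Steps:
s*15 + 51 = -17*15 + 51 = -255 + 51 = -204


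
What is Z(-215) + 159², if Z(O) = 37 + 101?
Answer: 25419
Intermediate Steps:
Z(O) = 138
Z(-215) + 159² = 138 + 159² = 138 + 25281 = 25419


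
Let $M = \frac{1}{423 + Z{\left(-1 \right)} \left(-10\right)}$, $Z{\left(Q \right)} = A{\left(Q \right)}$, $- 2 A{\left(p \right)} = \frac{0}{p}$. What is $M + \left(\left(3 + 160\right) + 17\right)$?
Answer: $\frac{76141}{423} \approx 180.0$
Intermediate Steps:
$A{\left(p \right)} = 0$ ($A{\left(p \right)} = - \frac{0 \frac{1}{p}}{2} = \left(- \frac{1}{2}\right) 0 = 0$)
$Z{\left(Q \right)} = 0$
$M = \frac{1}{423}$ ($M = \frac{1}{423 + 0 \left(-10\right)} = \frac{1}{423 + 0} = \frac{1}{423} \approx 0.0023641$)
$M + \left(\left(3 + 160\right) + 17\right) = \frac{1}{423} + \left(\left(3 + 160\right) + 17\right) = \frac{1}{423} + \left(163 + 17\right) = \frac{1}{423} + 180 = \frac{76141}{423}$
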